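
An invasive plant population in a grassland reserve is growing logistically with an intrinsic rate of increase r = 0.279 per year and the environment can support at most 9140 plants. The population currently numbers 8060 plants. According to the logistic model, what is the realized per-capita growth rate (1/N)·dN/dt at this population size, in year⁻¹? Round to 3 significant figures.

0.0330 per year

(1/N)·dN/dt = r(1 − N/K) = 0.279 × (1 − 8060/9140).
= 0.279 × 0.11816 = 0.032967.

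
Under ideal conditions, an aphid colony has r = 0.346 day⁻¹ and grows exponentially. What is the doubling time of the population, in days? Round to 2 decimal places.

2.00 days

Doubling time t_d = ln(2)/r = 0.6931/0.346 = 2.0033.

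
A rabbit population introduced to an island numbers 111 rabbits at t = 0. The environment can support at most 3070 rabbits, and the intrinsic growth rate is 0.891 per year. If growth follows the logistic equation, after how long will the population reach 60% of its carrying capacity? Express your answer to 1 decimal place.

A = (K − N₀)/N₀ = (3070 − 111)/111 = 26.658.
Solve 3070/(1 + 26.658·e^(−0.891t)) = 1842: 1 + 26.658·e^(−0.891t) = 1.6667, so e^(−0.891t) = 0.0250084.
−0.891·t = ln(0.0250084) = -3.6885, so t = 3.6885/0.891 = 4.1398.

4.1 years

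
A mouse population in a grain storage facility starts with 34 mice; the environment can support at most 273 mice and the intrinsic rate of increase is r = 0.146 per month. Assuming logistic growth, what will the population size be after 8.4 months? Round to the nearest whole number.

89 mice

A = (K − N₀)/N₀ = (273 − 34)/34 = 7.0294.
N(t) = K/(1 + A·e^(−rt)) = 273/(1 + 7.0294×e^(−0.146×8.4)).
e^(−1.226) = 0.29335; denominator = 1 + 7.0294×0.29335 = 3.0621.
N = 273/3.0621 = 89.1558.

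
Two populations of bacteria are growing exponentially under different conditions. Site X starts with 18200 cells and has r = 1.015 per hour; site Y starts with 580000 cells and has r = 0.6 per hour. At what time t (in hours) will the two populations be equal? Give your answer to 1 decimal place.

8.3 hours

Set 18200·e^(1.015t) = 580000·e^(0.6t).
e^((1.015 − 0.6)t) = 580000/18200 → e^(0.415·t) = 31.868.
0.415·t = ln(31.868) = 3.4616, so t = 3.4616/0.415 = 8.3412.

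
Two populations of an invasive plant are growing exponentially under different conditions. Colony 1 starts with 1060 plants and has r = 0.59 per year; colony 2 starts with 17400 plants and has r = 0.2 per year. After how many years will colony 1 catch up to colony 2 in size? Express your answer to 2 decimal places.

Set 1060·e^(0.59t) = 17400·e^(0.2t).
e^((0.59 − 0.2)t) = 17400/1060 → e^(0.39·t) = 16.415.
0.39·t = ln(16.415) = 2.7982, so t = 2.7982/0.39 = 7.1749.

7.17 years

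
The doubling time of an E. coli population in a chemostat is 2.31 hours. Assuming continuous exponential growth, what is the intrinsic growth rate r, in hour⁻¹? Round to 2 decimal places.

r = ln(2)/t_d = 0.6931/2.31 = 0.30006.

0.30 per hour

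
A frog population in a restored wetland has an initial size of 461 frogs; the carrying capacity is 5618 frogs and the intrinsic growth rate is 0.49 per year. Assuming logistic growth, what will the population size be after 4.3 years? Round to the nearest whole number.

A = (K − N₀)/N₀ = (5618 − 461)/461 = 11.187.
N(t) = K/(1 + A·e^(−rt)) = 5618/(1 + 11.187×e^(−0.49×4.3)).
e^(−2.107) = 0.1216; denominator = 1 + 11.187×0.1216 = 2.3603.
N = 5618/2.3603 = 2380.2.

2380 frogs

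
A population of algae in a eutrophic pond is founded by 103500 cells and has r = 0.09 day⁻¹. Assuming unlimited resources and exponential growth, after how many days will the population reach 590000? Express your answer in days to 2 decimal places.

19.34 days

Set N₀·e^(rt) = 590000: e^(0.09·t) = 590000/103500 = 5.7005.
0.09·t = ln(5.7005) = 1.7406, so t = 1.7406/0.09 = 19.339.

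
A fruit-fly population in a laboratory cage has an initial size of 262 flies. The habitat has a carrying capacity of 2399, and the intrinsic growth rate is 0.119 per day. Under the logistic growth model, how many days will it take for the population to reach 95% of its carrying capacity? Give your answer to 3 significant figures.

42.4 days

A = (K − N₀)/N₀ = (2399 − 262)/262 = 8.1565.
Solve 2399/(1 + 8.1565·e^(−0.119t)) = 2279.05: 1 + 8.1565·e^(−0.119t) = 1.0526, so e^(−0.119t) = 0.00645273.
−0.119·t = ln(0.00645273) = -5.0433, so t = 5.0433/0.119 = 42.38.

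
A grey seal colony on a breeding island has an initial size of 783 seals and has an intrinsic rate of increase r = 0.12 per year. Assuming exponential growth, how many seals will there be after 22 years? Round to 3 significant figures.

11000 seals

N(t) = N₀·e^(rt) = 783 × e^(0.12×22) = 783 × e^2.64.
e^2.64 ≈ 14.013, so N ≈ 783 × 14.013 = 10972.3.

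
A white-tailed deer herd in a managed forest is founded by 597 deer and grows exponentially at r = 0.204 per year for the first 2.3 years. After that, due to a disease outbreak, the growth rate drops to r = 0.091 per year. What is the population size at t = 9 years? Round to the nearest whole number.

1756 deer

Phase 1: N(2.3) = 597·e^(0.204×2.3) = 597·e^0.4692 = 954.433.
Phase 2 runs for 9 − 2.3 = 6.7 years at r = 0.091.
N(9) = 954.433·e^(0.091×6.7) = 954.433·e^0.6097 = 1756.04.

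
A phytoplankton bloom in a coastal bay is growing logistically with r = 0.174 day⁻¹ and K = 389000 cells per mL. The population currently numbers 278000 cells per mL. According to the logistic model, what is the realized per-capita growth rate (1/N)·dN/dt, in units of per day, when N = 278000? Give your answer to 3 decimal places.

(1/N)·dN/dt = r(1 − N/K) = 0.174 × (1 − 278000/389000).
= 0.174 × 0.28535 = 0.04965.

0.050 per day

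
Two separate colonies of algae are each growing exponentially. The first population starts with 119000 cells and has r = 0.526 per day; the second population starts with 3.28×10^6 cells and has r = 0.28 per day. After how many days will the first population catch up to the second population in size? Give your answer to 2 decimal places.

Set 119000·e^(0.526t) = 3.28×10^6·e^(0.28t).
e^((0.526 − 0.28)t) = 3.28×10^6/119000 → e^(0.246·t) = 27.563.
0.246·t = ln(27.563) = 3.3165, so t = 3.3165/0.246 = 13.482.

13.48 days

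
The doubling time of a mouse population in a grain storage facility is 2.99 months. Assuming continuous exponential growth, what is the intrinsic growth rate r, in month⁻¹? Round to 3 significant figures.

r = ln(2)/t_d = 0.6931/2.99 = 0.23182.

0.232 per month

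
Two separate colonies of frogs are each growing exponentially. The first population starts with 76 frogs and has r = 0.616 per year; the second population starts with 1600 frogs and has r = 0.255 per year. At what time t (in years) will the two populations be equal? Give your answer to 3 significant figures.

8.44 years

Set 76·e^(0.616t) = 1600·e^(0.255t).
e^((0.616 − 0.255)t) = 1600/76 → e^(0.361·t) = 21.053.
0.361·t = ln(21.053) = 3.047, so t = 3.047/0.361 = 8.4405.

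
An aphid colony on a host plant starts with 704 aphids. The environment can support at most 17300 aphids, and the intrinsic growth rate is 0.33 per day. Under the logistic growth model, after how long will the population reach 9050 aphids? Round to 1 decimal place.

9.9 days

A = (K − N₀)/N₀ = (17300 − 704)/704 = 23.574.
Solve 17300/(1 + 23.574·e^(−0.33t)) = 9050: 1 + 23.574·e^(−0.33t) = 1.9116, so e^(−0.33t) = 0.03867.
−0.33·t = ln(0.03867) = -3.2527, so t = 3.2527/0.33 = 9.8566.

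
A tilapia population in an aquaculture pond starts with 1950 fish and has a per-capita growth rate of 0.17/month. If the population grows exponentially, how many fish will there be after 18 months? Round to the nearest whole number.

41589 fish

N(t) = N₀·e^(rt) = 1950 × e^(0.17×18) = 1950 × e^3.06.
e^3.06 ≈ 21.328, so N ≈ 1950 × 21.328 = 41588.7.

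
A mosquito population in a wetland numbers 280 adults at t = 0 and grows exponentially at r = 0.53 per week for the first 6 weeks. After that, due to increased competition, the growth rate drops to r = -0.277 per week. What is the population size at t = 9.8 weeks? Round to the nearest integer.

2350 adults

Phase 1: N(6) = 280·e^(0.53×6) = 280·e^3.18 = 6733.09.
Phase 2 runs for 9.8 − 6 = 3.8 weeks at r = -0.277.
N(9.8) = 6733.09·e^(-0.277×3.8) = 6733.09·e^-1.053 = 2350.04.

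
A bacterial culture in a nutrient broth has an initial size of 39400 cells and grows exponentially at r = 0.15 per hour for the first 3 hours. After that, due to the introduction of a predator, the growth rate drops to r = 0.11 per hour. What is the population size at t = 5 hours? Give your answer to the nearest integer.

Phase 1: N(3) = 39400·e^(0.15×3) = 39400·e^0.45 = 61791.5.
Phase 2 runs for 5 − 3 = 2 hours at r = 0.11.
N(5) = 61791.5·e^(0.11×2) = 61791.5·e^0.22 = 76997.

76997 cells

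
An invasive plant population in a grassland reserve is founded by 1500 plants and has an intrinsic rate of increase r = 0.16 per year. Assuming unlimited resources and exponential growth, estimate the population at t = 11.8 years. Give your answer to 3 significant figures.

9910 plants

N(t) = N₀·e^(rt) = 1500 × e^(0.16×11.8) = 1500 × e^1.888.
e^1.888 ≈ 6.6061, so N ≈ 1500 × 6.6061 = 9909.21.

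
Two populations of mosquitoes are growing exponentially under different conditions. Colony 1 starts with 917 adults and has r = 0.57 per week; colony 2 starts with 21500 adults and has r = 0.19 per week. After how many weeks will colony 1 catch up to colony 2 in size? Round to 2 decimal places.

8.30 weeks

Set 917·e^(0.57t) = 21500·e^(0.19t).
e^((0.57 − 0.19)t) = 21500/917 → e^(0.38·t) = 23.446.
0.38·t = ln(23.446) = 3.1547, so t = 3.1547/0.38 = 8.3018.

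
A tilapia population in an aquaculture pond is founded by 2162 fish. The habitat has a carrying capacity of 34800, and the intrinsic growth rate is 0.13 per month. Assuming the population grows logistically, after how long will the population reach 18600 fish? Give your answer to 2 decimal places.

A = (K − N₀)/N₀ = (34800 − 2162)/2162 = 15.096.
Solve 34800/(1 + 15.096·e^(−0.13t)) = 18600: 1 + 15.096·e^(−0.13t) = 1.871, so e^(−0.13t) = 0.0576945.
−0.13·t = ln(0.0576945) = -2.8526, so t = 2.8526/0.13 = 21.943.

21.94 months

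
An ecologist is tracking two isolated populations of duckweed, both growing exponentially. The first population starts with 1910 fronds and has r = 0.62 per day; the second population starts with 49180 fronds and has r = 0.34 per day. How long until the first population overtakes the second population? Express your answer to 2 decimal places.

11.60 days

Set 1910·e^(0.62t) = 49180·e^(0.34t).
e^((0.62 − 0.34)t) = 49180/1910 → e^(0.28·t) = 25.749.
0.28·t = ln(25.749) = 3.2484, so t = 3.2484/0.28 = 11.601.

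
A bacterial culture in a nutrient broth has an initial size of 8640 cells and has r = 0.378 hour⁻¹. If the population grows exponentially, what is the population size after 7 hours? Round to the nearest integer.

N(t) = N₀·e^(rt) = 8640 × e^(0.378×7) = 8640 × e^2.646.
e^2.646 ≈ 14.098, so N ≈ 8640 × 14.098 = 121803.

121803 cells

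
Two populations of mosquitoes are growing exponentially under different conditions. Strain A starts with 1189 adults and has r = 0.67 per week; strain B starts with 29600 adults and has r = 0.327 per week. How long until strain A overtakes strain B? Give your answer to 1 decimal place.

9.4 weeks

Set 1189·e^(0.67t) = 29600·e^(0.327t).
e^((0.67 − 0.327)t) = 29600/1189 → e^(0.343·t) = 24.895.
0.343·t = ln(24.895) = 3.2147, so t = 3.2147/0.343 = 9.3722.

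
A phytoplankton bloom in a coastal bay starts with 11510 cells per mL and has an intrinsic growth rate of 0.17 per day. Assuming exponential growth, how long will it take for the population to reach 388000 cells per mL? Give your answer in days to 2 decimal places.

20.69 days

Set N₀·e^(rt) = 388000: e^(0.17·t) = 388000/11510 = 33.71.
0.17·t = ln(33.71) = 3.5178, so t = 3.5178/0.17 = 20.693.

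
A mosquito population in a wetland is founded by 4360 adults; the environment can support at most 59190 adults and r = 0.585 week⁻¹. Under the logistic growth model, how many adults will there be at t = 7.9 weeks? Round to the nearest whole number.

A = (K − N₀)/N₀ = (59190 − 4360)/4360 = 12.576.
N(t) = K/(1 + A·e^(−rt)) = 59190/(1 + 12.576×e^(−0.585×7.9)).
e^(−4.622) = 0.009838; denominator = 1 + 12.576×0.009838 = 1.1237.
N = 59190/1.1237 = 52673.3.

52673 adults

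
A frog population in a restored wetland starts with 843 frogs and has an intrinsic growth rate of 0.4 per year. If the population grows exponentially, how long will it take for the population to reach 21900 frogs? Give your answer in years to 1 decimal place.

Set N₀·e^(rt) = 21900: e^(0.4·t) = 21900/843 = 25.979.
0.4·t = ln(25.979) = 3.2573, so t = 3.2573/0.4 = 8.1432.

8.1 years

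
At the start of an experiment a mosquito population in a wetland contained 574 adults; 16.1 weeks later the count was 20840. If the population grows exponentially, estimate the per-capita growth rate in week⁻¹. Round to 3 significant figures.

From N(t) = N₀·e^(rt): e^(r·16.1) = 20840/574 = 36.307.
r·16.1 = ln(36.307) = 3.592, so r = 3.592/16.1 = 0.22311.

0.223 per week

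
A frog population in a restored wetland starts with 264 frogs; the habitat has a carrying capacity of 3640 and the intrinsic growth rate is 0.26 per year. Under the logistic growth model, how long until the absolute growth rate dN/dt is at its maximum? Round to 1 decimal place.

9.8 years

Logistic growth is fastest at N = K/2 = 1820.
A = (K − N₀)/N₀ = 12.788. Set K/(1 + A·e^(−rt)) = K/2 → A·e^(−rt) = 1.
e^(−0.26t) = 1/12.788 = 0.0781991, so t = ln(12.788)/0.26 = 2.5485/0.26 = 9.8019.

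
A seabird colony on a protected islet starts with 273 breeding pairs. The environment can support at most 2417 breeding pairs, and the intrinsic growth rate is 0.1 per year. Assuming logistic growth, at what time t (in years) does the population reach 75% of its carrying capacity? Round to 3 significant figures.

A = (K − N₀)/N₀ = (2417 − 273)/273 = 7.8535.
Solve 2417/(1 + 7.8535·e^(−0.1t)) = 1812.75: 1 + 7.8535·e^(−0.1t) = 1.3333, so e^(−0.1t) = 0.042444.
−0.1·t = ln(0.042444) = -3.1596, so t = 3.1596/0.1 = 31.596.

31.6 years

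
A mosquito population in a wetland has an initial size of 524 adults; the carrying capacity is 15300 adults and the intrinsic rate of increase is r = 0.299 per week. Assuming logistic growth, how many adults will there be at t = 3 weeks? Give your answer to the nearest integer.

1224 adults

A = (K − N₀)/N₀ = (15300 − 524)/524 = 28.198.
N(t) = K/(1 + A·e^(−rt)) = 15300/(1 + 28.198×e^(−0.299×3)).
e^(−0.897) = 0.40779; denominator = 1 + 28.198×0.40779 = 12.499.
N = 15300/12.499 = 1224.09.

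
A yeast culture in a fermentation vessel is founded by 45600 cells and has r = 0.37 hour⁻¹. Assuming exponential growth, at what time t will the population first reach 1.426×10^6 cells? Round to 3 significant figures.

9.30 hours

Set N₀·e^(rt) = 1.426×10^6: e^(0.37·t) = 1.426×10^6/45600 = 31.272.
0.37·t = ln(31.272) = 3.4427, so t = 3.4427/0.37 = 9.3047.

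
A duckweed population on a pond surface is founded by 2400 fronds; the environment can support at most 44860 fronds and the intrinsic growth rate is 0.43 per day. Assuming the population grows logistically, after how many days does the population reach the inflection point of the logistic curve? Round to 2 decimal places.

Logistic growth is fastest at N = K/2 = 22430.
A = (K − N₀)/N₀ = 17.692. Set K/(1 + A·e^(−rt)) = K/2 → A·e^(−rt) = 1.
e^(−0.43t) = 1/17.692 = 0.0565238, so t = ln(17.692)/0.43 = 2.8731/0.43 = 6.6816.

6.68 days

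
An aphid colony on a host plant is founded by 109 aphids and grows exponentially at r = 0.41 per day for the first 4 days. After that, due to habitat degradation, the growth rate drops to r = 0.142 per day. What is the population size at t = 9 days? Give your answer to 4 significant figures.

Phase 1: N(4) = 109·e^(0.41×4) = 109·e^1.64 = 561.913.
Phase 2 runs for 9 − 4 = 5 days at r = 0.142.
N(9) = 561.913·e^(0.142×5) = 561.913·e^0.71 = 1142.93.

1143 aphids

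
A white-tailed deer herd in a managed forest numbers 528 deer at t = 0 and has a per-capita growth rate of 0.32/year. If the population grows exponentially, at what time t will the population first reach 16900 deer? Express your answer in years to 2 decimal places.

Set N₀·e^(rt) = 16900: e^(0.32·t) = 16900/528 = 32.008.
0.32·t = ln(32.008) = 3.466, so t = 3.466/0.32 = 10.831.

10.83 years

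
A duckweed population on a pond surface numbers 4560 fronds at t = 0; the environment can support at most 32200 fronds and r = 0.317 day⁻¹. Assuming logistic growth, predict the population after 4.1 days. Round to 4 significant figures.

A = (K − N₀)/N₀ = (32200 − 4560)/4560 = 6.0614.
N(t) = K/(1 + A·e^(−rt)) = 32200/(1 + 6.0614×e^(−0.317×4.1)).
e^(−1.3) = 0.27261; denominator = 1 + 6.0614×0.27261 = 2.6524.
N = 32200/2.6524 = 12139.9.

12140 fronds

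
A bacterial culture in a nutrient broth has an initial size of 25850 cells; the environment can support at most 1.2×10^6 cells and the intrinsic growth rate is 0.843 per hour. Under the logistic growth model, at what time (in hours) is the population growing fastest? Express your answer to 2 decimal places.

4.53 hours

Logistic growth is fastest at N = K/2 = 600000.
A = (K − N₀)/N₀ = 45.422. Set K/(1 + A·e^(−rt)) = K/2 → A·e^(−rt) = 1.
e^(−0.843t) = 1/45.422 = 0.0220159, so t = ln(45.422)/0.843 = 3.816/0.843 = 4.5267.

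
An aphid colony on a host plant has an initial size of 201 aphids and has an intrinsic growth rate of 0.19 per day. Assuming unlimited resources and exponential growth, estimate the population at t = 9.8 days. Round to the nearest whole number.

1294 aphids

N(t) = N₀·e^(rt) = 201 × e^(0.19×9.8) = 201 × e^1.862.
e^1.862 ≈ 6.4366, so N ≈ 201 × 6.4366 = 1293.76.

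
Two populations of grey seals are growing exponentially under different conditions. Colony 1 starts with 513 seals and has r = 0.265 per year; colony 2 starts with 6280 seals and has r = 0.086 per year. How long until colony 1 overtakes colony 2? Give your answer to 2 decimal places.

13.99 years

Set 513·e^(0.265t) = 6280·e^(0.086t).
e^((0.265 − 0.086)t) = 6280/513 → e^(0.179·t) = 12.242.
0.179·t = ln(12.242) = 2.5048, so t = 2.5048/0.179 = 13.994.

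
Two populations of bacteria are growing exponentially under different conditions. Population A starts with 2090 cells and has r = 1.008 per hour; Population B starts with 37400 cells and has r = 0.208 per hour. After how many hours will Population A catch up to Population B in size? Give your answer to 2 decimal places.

3.61 hours

Set 2090·e^(1.008t) = 37400·e^(0.208t).
e^((1.008 − 0.208)t) = 37400/2090 → e^(0.8·t) = 17.895.
0.8·t = ln(17.895) = 2.8845, so t = 2.8845/0.8 = 3.6056.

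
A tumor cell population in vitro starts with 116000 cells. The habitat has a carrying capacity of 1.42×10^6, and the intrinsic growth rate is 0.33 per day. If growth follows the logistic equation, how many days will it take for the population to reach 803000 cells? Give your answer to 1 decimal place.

8.1 days

A = (K − N₀)/N₀ = (1.42×10^6 − 116000)/116000 = 11.241.
Solve 1.42×10^6/(1 + 11.241·e^(−0.33t)) = 803000: 1 + 11.241·e^(−0.33t) = 1.7684, so e^(−0.33t) = 0.0683518.
−0.33·t = ln(0.0683518) = -2.6831, so t = 2.6831/0.33 = 8.1306.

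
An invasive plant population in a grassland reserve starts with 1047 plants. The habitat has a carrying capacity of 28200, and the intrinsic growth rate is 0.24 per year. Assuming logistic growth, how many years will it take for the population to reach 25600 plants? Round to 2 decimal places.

23.09 years

A = (K − N₀)/N₀ = (28200 − 1047)/1047 = 25.934.
Solve 28200/(1 + 25.934·e^(−0.24t)) = 25600: 1 + 25.934·e^(−0.24t) = 1.1016, so e^(−0.24t) = 0.00391618.
−0.24·t = ln(0.00391618) = -5.5426, so t = 5.5426/0.24 = 23.094.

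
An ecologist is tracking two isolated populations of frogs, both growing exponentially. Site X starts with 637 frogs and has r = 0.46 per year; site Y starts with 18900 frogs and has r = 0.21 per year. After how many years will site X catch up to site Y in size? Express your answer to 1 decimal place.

13.6 years

Set 637·e^(0.46t) = 18900·e^(0.21t).
e^((0.46 − 0.21)t) = 18900/637 → e^(0.25·t) = 29.67.
0.25·t = ln(29.67) = 3.3901, so t = 3.3901/0.25 = 13.561.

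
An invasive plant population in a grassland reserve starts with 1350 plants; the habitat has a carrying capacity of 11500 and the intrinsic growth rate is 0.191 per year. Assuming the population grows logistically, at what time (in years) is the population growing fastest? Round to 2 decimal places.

Logistic growth is fastest at N = K/2 = 5750.
A = (K − N₀)/N₀ = 7.5185. Set K/(1 + A·e^(−rt)) = K/2 → A·e^(−rt) = 1.
e^(−0.191t) = 1/7.5185 = 0.133005, so t = ln(7.5185)/0.191 = 2.0174/0.191 = 10.562.

10.56 years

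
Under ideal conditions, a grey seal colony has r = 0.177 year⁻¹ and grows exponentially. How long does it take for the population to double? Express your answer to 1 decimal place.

Doubling time t_d = ln(2)/r = 0.6931/0.177 = 3.9161.

3.9 years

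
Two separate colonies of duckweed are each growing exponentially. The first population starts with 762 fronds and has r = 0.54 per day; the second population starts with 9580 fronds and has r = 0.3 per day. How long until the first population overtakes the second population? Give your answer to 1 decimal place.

Set 762·e^(0.54t) = 9580·e^(0.3t).
e^((0.54 − 0.3)t) = 9580/762 → e^(0.24·t) = 12.572.
0.24·t = ln(12.572) = 2.5315, so t = 2.5315/0.24 = 10.548.

10.5 days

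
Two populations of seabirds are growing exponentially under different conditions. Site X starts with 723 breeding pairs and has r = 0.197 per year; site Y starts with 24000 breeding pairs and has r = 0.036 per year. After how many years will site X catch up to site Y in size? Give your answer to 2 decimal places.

Set 723·e^(0.197t) = 24000·e^(0.036t).
e^((0.197 − 0.036)t) = 24000/723 → e^(0.161·t) = 33.195.
0.161·t = ln(33.195) = 3.5024, so t = 3.5024/0.161 = 21.754.

21.75 years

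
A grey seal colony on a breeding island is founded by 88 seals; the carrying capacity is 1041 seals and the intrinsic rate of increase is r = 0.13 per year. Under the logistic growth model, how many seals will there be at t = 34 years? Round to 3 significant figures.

921 seals

A = (K − N₀)/N₀ = (1041 − 88)/88 = 10.83.
N(t) = K/(1 + A·e^(−rt)) = 1041/(1 + 10.83×e^(−0.13×34)).
e^(−4.42) = 0.012034; denominator = 1 + 10.83×0.012034 = 1.1303.
N = 1041/1.1303 = 920.974.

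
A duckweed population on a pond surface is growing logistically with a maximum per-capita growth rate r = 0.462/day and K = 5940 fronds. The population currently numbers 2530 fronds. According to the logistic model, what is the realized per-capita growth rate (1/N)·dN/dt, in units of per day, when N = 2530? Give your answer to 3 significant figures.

0.265 per day

(1/N)·dN/dt = r(1 − N/K) = 0.462 × (1 − 2530/5940).
= 0.462 × 0.57407 = 0.26522.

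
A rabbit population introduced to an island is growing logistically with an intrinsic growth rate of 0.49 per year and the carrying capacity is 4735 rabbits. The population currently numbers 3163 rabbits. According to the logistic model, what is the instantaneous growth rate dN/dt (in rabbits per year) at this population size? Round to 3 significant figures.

dN/dt = rN(1 − N/K) = 0.49 × 3163 × (1 − 3163/4735).
1 − 3163/4735 = 0.332; dN/dt = 0.49 × 3163 × 0.332 = 514.55.

515 rabbits per year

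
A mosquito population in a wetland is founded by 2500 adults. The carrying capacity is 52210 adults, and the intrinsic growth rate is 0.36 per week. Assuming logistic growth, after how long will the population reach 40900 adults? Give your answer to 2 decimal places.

A = (K − N₀)/N₀ = (52210 − 2500)/2500 = 19.884.
Solve 52210/(1 + 19.884·e^(−0.36t)) = 40900: 1 + 19.884·e^(−0.36t) = 1.2765, so e^(−0.36t) = 0.0139071.
−0.36·t = ln(0.0139071) = -4.2754, so t = 4.2754/0.36 = 11.876.

11.88 weeks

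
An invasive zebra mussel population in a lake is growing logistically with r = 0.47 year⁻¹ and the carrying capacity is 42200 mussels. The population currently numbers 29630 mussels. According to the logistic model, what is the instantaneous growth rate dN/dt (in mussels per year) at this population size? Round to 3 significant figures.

4150 mussels per year

dN/dt = rN(1 − N/K) = 0.47 × 29630 × (1 − 29630/42200).
1 − 29630/42200 = 0.29787; dN/dt = 0.47 × 29630 × 0.29787 = 4148.1.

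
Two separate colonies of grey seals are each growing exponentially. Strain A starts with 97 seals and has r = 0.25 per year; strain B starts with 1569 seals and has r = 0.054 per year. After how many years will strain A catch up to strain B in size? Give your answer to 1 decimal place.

14.2 years

Set 97·e^(0.25t) = 1569·e^(0.054t).
e^((0.25 − 0.054)t) = 1569/97 → e^(0.196·t) = 16.175.
0.196·t = ln(16.175) = 2.7835, so t = 2.7835/0.196 = 14.201.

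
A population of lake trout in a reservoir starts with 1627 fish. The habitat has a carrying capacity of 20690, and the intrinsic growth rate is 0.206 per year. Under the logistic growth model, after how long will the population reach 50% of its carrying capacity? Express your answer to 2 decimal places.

A = (K − N₀)/N₀ = (20690 − 1627)/1627 = 11.717.
Solve 20690/(1 + 11.717·e^(−0.206t)) = 10345: 1 + 11.717·e^(−0.206t) = 2, so e^(−0.206t) = 0.0853486.
−0.206·t = ln(0.0853486) = -2.461, so t = 2.461/0.206 = 11.947.

11.95 years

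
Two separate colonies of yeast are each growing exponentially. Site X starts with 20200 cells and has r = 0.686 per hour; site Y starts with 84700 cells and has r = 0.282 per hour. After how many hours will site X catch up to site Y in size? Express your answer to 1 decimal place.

Set 20200·e^(0.686t) = 84700·e^(0.282t).
e^((0.686 − 0.282)t) = 84700/20200 → e^(0.404·t) = 4.1931.
0.404·t = ln(4.1931) = 1.4334, so t = 1.4334/0.404 = 3.5481.

3.5 hours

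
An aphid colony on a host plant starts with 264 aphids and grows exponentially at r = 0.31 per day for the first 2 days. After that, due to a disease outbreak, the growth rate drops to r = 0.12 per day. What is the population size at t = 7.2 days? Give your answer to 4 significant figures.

915.9 aphids

Phase 1: N(2) = 264·e^(0.31×2) = 264·e^0.62 = 490.757.
Phase 2 runs for 7.2 − 2 = 5.2 days at r = 0.12.
N(7.2) = 490.757·e^(0.12×5.2) = 490.757·e^0.624 = 915.938.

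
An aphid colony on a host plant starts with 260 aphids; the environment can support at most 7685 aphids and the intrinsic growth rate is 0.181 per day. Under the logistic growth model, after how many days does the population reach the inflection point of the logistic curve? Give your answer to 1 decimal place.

Logistic growth is fastest at N = K/2 = 3842.5.
A = (K − N₀)/N₀ = 28.558. Set K/(1 + A·e^(−rt)) = K/2 → A·e^(−rt) = 1.
e^(−0.181t) = 1/28.558 = 0.0350168, so t = ln(28.558)/0.181 = 3.3519/0.181 = 18.519.

18.5 days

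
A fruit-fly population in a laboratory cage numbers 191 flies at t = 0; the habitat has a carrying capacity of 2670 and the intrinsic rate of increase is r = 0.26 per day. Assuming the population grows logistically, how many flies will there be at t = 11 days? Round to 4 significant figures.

A = (K − N₀)/N₀ = (2670 − 191)/191 = 12.979.
N(t) = K/(1 + A·e^(−rt)) = 2670/(1 + 12.979×e^(−0.26×11)).
e^(−2.86) = 0.057269; denominator = 1 + 12.979×0.057269 = 1.7433.
N = 2670/1.7433 = 1531.58.

1532 flies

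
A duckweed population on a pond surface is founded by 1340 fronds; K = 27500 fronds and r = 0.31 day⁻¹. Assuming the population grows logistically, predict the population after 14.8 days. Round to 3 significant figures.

22900 fronds

A = (K − N₀)/N₀ = (27500 − 1340)/1340 = 19.522.
N(t) = K/(1 + A·e^(−rt)) = 27500/(1 + 19.522×e^(−0.31×14.8)).
e^(−4.588) = 0.010173; denominator = 1 + 19.522×0.010173 = 1.1986.
N = 27500/1.1986 = 22943.3.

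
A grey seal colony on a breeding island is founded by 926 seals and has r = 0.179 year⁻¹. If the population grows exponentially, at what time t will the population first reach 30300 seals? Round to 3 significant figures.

Set N₀·e^(rt) = 30300: e^(0.179·t) = 30300/926 = 32.721.
0.179·t = ln(32.721) = 3.488, so t = 3.488/0.179 = 19.486.

19.5 years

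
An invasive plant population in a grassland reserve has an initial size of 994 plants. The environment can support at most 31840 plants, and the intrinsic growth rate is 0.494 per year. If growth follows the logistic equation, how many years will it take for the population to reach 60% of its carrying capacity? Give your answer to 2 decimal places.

A = (K − N₀)/N₀ = (31840 − 994)/994 = 31.032.
Solve 31840/(1 + 31.032·e^(−0.494t)) = 19104: 1 + 31.032·e^(−0.494t) = 1.6667, so e^(−0.494t) = 0.0214831.
−0.494·t = ln(0.0214831) = -3.8405, so t = 3.8405/0.494 = 7.7743.

7.77 years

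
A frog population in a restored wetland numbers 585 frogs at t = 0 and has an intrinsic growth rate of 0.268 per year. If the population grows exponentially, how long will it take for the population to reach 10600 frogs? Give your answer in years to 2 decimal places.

10.81 years

Set N₀·e^(rt) = 10600: e^(0.268·t) = 10600/585 = 18.12.
0.268·t = ln(18.12) = 2.897, so t = 2.897/0.268 = 10.81.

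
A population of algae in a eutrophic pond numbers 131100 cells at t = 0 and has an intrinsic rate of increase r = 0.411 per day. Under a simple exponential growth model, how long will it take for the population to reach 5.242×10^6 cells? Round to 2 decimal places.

Set N₀·e^(rt) = 5.242×10^6: e^(0.411·t) = 5.242×10^6/131100 = 39.985.
0.411·t = ln(39.985) = 3.6885, so t = 3.6885/0.411 = 8.9744.

8.97 days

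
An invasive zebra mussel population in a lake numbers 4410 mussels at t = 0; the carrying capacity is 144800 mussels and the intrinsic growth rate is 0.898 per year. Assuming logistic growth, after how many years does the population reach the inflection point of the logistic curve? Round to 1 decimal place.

3.9 years

Logistic growth is fastest at N = K/2 = 72400.
A = (K − N₀)/N₀ = 31.834. Set K/(1 + A·e^(−rt)) = K/2 → A·e^(−rt) = 1.
e^(−0.898t) = 1/31.834 = 0.0314125, so t = ln(31.834)/0.898 = 3.4605/0.898 = 3.8536.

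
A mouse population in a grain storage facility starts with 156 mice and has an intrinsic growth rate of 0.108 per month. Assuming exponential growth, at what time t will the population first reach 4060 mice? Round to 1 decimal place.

Set N₀·e^(rt) = 4060: e^(0.108·t) = 4060/156 = 26.026.
0.108·t = ln(26.026) = 3.2591, so t = 3.2591/0.108 = 30.177.

30.2 months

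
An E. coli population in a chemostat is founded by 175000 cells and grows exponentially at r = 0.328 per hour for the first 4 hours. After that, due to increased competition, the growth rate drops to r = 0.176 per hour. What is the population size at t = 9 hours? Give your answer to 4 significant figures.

1567000 cells

Phase 1: N(4) = 175000·e^(0.328×4) = 175000·e^1.312 = 649879.
Phase 2 runs for 9 − 4 = 5 hours at r = 0.176.
N(9) = 649879·e^(0.176×5) = 649879·e^0.88 = 1.566793×10^6.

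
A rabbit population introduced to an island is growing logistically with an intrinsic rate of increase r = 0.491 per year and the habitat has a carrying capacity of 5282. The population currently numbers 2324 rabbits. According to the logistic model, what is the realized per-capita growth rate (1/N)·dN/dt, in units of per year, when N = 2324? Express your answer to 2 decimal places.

0.27 per year

(1/N)·dN/dt = r(1 − N/K) = 0.491 × (1 − 2324/5282).
= 0.491 × 0.56002 = 0.27497.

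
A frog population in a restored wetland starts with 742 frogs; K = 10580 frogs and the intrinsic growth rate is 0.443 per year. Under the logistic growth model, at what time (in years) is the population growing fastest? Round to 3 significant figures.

5.83 years

Logistic growth is fastest at N = K/2 = 5290.
A = (K − N₀)/N₀ = 13.259. Set K/(1 + A·e^(−rt)) = K/2 → A·e^(−rt) = 1.
e^(−0.443t) = 1/13.259 = 0.0754218, so t = ln(13.259)/0.443 = 2.5847/0.443 = 5.8344.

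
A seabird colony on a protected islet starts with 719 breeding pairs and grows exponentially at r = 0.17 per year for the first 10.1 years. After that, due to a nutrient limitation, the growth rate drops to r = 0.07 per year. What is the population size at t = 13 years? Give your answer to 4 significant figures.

4904 breeding pairs

Phase 1: N(10.1) = 719·e^(0.17×10.1) = 719·e^1.717 = 4003.25.
Phase 2 runs for 13 − 10.1 = 2.9 years at r = 0.07.
N(13) = 4003.25·e^(0.07×2.9) = 4003.25·e^0.203 = 4904.27.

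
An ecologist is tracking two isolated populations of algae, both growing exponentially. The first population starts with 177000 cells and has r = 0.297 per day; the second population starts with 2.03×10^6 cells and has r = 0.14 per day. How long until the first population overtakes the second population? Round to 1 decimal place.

15.5 days

Set 177000·e^(0.297t) = 2.03×10^6·e^(0.14t).
e^((0.297 − 0.14)t) = 2.03×10^6/177000 → e^(0.157·t) = 11.469.
0.157·t = ln(11.469) = 2.4396, so t = 2.4396/0.157 = 15.539.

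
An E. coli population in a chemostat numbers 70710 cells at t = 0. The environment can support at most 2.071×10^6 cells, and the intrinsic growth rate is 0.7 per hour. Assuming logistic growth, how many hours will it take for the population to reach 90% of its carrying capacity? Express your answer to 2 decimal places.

7.91 hours

A = (K − N₀)/N₀ = (2.071×10^6 − 70710)/70710 = 28.289.
Solve 2.071×10^6/(1 + 28.289·e^(−0.7t)) = 1.8639×10^6: 1 + 28.289·e^(−0.7t) = 1.1111, so e^(−0.7t) = 0.00392776.
−0.7·t = ln(0.00392776) = -5.5397, so t = 5.5397/0.7 = 7.9138.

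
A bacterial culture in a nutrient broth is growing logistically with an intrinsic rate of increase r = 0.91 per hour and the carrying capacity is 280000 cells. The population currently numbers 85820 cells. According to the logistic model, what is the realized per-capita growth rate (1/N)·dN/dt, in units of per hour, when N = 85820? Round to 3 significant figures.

(1/N)·dN/dt = r(1 − N/K) = 0.91 × (1 − 85820/280000).
= 0.91 × 0.6935 = 0.63109.

0.631 per hour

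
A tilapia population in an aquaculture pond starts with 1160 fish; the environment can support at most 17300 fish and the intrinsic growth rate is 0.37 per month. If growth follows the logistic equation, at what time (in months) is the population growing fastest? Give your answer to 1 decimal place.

7.1 months

Logistic growth is fastest at N = K/2 = 8650.
A = (K − N₀)/N₀ = 13.914. Set K/(1 + A·e^(−rt)) = K/2 → A·e^(−rt) = 1.
e^(−0.37t) = 1/13.914 = 0.0718711, so t = ln(13.914)/0.37 = 2.6329/0.37 = 7.1159.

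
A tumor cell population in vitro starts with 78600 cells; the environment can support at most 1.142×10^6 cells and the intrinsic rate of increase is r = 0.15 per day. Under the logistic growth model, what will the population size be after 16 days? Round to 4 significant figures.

A = (K − N₀)/N₀ = (1.142×10^6 − 78600)/78600 = 13.529.
N(t) = K/(1 + A·e^(−rt)) = 1.142×10^6/(1 + 13.529×e^(−0.15×16)).
e^(−2.4) = 0.090718; denominator = 1 + 13.529×0.090718 = 2.2273.
N = 1.142×10^6/2.2273 = 512718.

512700 cells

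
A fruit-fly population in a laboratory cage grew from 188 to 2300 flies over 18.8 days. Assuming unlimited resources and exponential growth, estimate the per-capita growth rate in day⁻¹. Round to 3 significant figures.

From N(t) = N₀·e^(rt): e^(r·18.8) = 2300/188 = 12.234.
r·18.8 = ln(12.234) = 2.5042, so r = 2.5042/18.8 = 0.1332.

0.133 per day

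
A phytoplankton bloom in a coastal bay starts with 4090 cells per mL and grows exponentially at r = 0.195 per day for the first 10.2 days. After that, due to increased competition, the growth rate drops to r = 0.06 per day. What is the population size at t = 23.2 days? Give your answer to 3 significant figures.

65200 cells per mL

Phase 1: N(10.2) = 4090·e^(0.195×10.2) = 4090·e^1.989 = 29890.6.
Phase 2 runs for 23.2 − 10.2 = 13 days at r = 0.06.
N(23.2) = 29890.6·e^(0.06×13) = 29890.6·e^0.78 = 65205.6.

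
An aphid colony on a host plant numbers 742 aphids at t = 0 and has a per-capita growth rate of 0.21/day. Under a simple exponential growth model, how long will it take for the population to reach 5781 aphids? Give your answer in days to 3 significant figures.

Set N₀·e^(rt) = 5781: e^(0.21·t) = 5781/742 = 7.7911.
0.21·t = ln(7.7911) = 2.053, so t = 2.053/0.21 = 9.7761.

9.78 days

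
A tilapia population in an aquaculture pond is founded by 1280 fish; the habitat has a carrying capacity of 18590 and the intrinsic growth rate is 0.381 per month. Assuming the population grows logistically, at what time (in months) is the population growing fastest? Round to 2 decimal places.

Logistic growth is fastest at N = K/2 = 9295.
A = (K − N₀)/N₀ = 13.523. Set K/(1 + A·e^(−rt)) = K/2 → A·e^(−rt) = 1.
e^(−0.381t) = 1/13.523 = 0.0739457, so t = ln(13.523)/0.381 = 2.6044/0.381 = 6.8358.

6.84 months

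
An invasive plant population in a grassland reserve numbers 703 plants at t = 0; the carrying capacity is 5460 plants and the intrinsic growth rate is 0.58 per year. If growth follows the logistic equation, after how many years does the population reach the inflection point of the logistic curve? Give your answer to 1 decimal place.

Logistic growth is fastest at N = K/2 = 2730.
A = (K − N₀)/N₀ = 6.7667. Set K/(1 + A·e^(−rt)) = K/2 → A·e^(−rt) = 1.
e^(−0.58t) = 1/6.7667 = 0.147782, so t = ln(6.7667)/0.58 = 1.912/0.58 = 3.2966.

3.3 years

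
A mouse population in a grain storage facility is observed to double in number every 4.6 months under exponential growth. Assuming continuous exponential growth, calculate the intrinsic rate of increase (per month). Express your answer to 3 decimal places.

r = ln(2)/t_d = 0.6931/4.6 = 0.15068.

0.151 per month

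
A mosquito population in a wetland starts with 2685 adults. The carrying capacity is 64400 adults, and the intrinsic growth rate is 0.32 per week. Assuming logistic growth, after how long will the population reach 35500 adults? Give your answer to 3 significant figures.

10.4 weeks

A = (K − N₀)/N₀ = (64400 − 2685)/2685 = 22.985.
Solve 64400/(1 + 22.985·e^(−0.32t)) = 35500: 1 + 22.985·e^(−0.32t) = 1.8141, so e^(−0.32t) = 0.0354179.
−0.32·t = ln(0.0354179) = -3.3405, so t = 3.3405/0.32 = 10.439.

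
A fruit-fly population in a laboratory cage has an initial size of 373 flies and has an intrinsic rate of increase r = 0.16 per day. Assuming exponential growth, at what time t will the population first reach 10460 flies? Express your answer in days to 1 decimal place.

Set N₀·e^(rt) = 10460: e^(0.16·t) = 10460/373 = 28.043.
0.16·t = ln(28.043) = 3.3337, so t = 3.3337/0.16 = 20.836.

20.8 days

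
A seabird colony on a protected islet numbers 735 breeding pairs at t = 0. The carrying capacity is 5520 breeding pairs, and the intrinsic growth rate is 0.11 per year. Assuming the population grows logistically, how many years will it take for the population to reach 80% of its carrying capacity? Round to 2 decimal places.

A = (K − N₀)/N₀ = (5520 − 735)/735 = 6.5102.
Solve 5520/(1 + 6.5102·e^(−0.11t)) = 4416: 1 + 6.5102·e^(−0.11t) = 1.25, so e^(−0.11t) = 0.0384013.
−0.11·t = ln(0.0384013) = -3.2597, so t = 3.2597/0.11 = 29.633.

29.63 years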